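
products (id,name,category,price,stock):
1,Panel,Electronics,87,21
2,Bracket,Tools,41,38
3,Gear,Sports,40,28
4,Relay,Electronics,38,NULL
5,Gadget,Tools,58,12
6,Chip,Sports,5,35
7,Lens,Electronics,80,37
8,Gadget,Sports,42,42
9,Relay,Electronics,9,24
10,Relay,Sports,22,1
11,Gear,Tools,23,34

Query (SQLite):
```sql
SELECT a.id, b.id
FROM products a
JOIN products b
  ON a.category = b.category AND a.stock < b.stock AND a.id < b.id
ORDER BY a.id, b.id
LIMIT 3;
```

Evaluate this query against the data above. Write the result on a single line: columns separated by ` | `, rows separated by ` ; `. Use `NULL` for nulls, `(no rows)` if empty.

1 | 7 ; 1 | 9 ; 3 | 6

Pairs (a,b) with same category, a.stock < b.stock, a.id < b.id.
category groups: Electronics:{1,4,7,9} Sports:{3,6,8,10} Tools:{2,5,11}
Ordered by (a.id, b.id); first 3.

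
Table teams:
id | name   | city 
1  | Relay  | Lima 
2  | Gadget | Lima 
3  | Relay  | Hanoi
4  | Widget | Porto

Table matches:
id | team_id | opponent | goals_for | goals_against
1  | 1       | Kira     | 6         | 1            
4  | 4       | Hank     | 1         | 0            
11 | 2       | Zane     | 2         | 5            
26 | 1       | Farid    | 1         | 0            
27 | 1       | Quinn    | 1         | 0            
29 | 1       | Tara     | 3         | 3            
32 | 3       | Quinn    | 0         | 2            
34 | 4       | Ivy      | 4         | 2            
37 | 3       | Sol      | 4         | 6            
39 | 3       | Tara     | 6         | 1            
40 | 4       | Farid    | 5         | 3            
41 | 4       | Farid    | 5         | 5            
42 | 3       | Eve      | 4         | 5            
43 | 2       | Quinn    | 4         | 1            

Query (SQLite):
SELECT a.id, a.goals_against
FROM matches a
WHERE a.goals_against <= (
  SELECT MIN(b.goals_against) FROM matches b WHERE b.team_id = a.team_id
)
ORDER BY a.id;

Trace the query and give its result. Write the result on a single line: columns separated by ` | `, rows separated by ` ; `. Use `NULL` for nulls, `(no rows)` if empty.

4 | 0 ; 26 | 0 ; 27 | 0 ; 39 | 1 ; 43 | 1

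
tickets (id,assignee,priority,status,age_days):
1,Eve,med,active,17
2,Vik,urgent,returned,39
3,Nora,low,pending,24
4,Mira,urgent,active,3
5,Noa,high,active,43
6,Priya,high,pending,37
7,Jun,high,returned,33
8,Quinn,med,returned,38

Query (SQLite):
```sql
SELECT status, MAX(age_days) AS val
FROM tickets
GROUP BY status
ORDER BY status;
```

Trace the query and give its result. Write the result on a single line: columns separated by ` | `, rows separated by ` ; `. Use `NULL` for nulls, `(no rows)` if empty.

active | 43 ; pending | 37 ; returned | 39

Partition tickets by status; compute MAX(age_days) within each group.
  active: ids {1, 4, 5} → MAX(age_days)=43
  pending: ids {3, 6} → MAX(age_days)=37
  returned: ids {2, 7, 8} → MAX(age_days)=39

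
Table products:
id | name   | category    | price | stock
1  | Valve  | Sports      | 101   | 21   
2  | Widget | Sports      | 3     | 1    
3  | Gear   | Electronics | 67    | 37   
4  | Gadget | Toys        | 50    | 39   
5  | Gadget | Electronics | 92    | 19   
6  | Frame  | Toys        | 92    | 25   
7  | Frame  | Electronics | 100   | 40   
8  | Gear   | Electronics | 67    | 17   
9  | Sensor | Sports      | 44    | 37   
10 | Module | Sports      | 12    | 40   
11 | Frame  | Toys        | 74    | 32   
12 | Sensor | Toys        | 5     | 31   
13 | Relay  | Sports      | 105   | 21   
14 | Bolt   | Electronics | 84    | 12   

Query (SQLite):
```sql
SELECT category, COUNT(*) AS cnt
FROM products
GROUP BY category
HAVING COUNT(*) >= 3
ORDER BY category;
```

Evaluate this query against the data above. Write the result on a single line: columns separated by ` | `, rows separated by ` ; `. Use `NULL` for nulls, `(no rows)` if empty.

Electronics | 5 ; Sports | 5 ; Toys | 4

Partition products by category; compute COUNT(*) within each group.
HAVING: keep groups with count ≥ 3.
  Electronics: ids {3, 5, 7, 8, 14} → COUNT(*)=5
  Sports: ids {1, 2, 9, 10, 13} → COUNT(*)=5
  Toys: ids {4, 6, 11, 12} → COUNT(*)=4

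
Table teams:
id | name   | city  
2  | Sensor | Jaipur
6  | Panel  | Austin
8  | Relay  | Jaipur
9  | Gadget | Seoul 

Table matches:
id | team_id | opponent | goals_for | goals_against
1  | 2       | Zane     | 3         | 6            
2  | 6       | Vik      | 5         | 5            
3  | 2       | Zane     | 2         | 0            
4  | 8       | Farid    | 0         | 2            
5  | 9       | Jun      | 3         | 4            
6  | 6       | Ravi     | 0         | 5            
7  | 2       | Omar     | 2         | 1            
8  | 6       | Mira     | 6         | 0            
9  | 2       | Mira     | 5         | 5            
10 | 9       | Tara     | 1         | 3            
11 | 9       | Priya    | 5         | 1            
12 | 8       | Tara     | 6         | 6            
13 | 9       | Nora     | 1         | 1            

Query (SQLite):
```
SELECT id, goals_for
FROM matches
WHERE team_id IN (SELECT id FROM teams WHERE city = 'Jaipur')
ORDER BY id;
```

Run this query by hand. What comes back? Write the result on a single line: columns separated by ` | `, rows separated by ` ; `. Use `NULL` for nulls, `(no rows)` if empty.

1 | 3 ; 3 | 2 ; 4 | 0 ; 7 | 2 ; 9 | 5 ; 12 | 6

Inner query: teams.id where city = 'Jaipur'.
Outer: keep matches rows whose team_id is in that set.
Inner query → {2, 8}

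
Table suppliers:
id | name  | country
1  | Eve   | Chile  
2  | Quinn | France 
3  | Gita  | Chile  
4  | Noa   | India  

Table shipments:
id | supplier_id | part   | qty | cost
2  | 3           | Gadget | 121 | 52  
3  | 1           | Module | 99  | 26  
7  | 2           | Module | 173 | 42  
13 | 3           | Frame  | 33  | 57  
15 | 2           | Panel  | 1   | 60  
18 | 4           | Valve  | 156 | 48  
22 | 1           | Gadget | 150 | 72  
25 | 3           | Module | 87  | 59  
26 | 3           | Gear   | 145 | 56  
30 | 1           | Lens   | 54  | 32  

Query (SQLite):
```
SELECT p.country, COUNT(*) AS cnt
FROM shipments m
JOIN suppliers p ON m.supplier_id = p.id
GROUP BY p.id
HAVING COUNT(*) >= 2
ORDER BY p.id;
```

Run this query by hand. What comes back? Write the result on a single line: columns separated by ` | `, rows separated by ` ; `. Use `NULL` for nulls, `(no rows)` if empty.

Join each shipments row to its suppliers via supplier_id.
Group joined rows by suppliers.id; compute COUNT(*) per group.
HAVING: keep groups with count ≥ 2.
  1: ids {3, 22, 30} → COUNT(*)=3
  2: ids {7, 15} → COUNT(*)=2
  3: ids {2, 13, 25, 26} → COUNT(*)=4
  4: ids {18} → COUNT(*)=1

Chile | 3 ; France | 2 ; Chile | 4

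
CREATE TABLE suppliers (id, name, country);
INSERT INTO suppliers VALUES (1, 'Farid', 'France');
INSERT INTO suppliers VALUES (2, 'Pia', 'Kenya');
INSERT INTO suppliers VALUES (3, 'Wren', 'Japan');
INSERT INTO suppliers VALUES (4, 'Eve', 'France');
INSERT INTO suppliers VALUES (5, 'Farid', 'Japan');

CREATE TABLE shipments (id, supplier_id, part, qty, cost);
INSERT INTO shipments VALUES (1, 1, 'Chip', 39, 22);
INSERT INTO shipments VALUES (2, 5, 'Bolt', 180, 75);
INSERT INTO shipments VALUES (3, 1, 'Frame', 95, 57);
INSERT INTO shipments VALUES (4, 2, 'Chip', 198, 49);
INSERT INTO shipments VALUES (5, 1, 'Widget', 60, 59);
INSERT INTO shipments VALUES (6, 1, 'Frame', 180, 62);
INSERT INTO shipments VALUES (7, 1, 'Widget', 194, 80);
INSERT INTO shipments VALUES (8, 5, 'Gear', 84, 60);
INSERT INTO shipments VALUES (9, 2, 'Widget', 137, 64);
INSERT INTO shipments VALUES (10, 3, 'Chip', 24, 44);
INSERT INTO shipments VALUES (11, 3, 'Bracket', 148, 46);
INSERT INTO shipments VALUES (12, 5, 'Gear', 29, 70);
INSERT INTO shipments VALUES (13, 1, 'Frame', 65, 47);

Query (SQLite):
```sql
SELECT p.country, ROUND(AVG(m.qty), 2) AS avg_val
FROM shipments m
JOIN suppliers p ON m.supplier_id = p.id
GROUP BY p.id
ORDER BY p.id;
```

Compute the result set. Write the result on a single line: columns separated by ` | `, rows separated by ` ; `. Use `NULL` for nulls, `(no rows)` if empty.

France | 105.5 ; Kenya | 167.5 ; Japan | 86 ; Japan | 97.67

Join each shipments row to its suppliers via supplier_id.
Group joined rows by suppliers.id; compute ROUND(AVG(m.qty), 2) per group.
  1: ids {1, 3, 5, 6, 7, 13} → ROUND(AVG(m.qty), 2)=105.5
  2: ids {4, 9} → ROUND(AVG(m.qty), 2)=167.5
  3: ids {10, 11} → ROUND(AVG(m.qty), 2)=86
  5: ids {2, 8, 12} → ROUND(AVG(m.qty), 2)=97.67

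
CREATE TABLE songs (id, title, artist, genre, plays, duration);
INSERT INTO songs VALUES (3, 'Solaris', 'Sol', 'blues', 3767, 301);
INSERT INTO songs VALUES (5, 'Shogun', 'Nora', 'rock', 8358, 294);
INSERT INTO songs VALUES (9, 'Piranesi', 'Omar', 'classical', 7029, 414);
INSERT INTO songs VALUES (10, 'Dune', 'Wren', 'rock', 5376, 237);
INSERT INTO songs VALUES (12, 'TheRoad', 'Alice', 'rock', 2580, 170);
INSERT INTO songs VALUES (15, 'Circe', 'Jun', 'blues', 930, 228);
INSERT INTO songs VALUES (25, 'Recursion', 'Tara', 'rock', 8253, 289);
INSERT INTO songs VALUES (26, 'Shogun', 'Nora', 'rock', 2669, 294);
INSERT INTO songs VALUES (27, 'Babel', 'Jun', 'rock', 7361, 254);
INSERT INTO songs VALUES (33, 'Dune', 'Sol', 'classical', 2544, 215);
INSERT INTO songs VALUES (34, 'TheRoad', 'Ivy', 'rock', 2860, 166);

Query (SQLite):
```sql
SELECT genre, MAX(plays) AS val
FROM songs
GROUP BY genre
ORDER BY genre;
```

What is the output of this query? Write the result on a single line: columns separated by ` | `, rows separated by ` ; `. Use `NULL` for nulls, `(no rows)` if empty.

blues | 3767 ; classical | 7029 ; rock | 8358

Partition songs by genre; compute MAX(plays) within each group.
  blues: ids {3, 15} → MAX(plays)=3767
  classical: ids {9, 33} → MAX(plays)=7029
  rock: ids {5, 10, 12, 25, 26, 27, 34} → MAX(plays)=8358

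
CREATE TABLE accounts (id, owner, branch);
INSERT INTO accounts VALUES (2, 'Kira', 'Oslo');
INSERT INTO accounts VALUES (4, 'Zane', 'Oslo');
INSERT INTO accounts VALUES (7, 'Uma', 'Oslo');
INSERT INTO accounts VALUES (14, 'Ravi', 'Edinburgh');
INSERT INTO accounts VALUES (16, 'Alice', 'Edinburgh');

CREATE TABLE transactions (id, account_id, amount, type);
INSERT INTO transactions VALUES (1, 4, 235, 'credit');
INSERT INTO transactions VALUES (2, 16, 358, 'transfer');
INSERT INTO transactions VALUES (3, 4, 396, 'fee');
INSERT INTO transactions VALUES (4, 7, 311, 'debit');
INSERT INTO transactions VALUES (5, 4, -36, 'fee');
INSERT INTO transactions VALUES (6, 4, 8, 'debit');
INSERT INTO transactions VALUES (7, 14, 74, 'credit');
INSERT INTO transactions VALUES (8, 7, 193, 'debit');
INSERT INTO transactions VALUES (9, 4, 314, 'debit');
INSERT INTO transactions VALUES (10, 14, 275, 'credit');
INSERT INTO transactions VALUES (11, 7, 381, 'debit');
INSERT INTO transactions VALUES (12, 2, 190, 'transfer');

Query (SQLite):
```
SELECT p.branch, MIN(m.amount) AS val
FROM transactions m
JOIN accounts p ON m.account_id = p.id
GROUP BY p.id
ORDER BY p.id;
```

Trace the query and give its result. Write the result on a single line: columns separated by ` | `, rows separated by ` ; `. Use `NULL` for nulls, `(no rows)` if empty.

Join each transactions row to its accounts via account_id.
Group joined rows by accounts.id; compute MIN(m.amount) per group.
  2: ids {12} → MIN(m.amount)=190
  4: ids {1, 3, 5, 6, 9} → MIN(m.amount)=-36
  7: ids {4, 8, 11} → MIN(m.amount)=193
  14: ids {7, 10} → MIN(m.amount)=74
  16: ids {2} → MIN(m.amount)=358

Oslo | 190 ; Oslo | -36 ; Oslo | 193 ; Edinburgh | 74 ; Edinburgh | 358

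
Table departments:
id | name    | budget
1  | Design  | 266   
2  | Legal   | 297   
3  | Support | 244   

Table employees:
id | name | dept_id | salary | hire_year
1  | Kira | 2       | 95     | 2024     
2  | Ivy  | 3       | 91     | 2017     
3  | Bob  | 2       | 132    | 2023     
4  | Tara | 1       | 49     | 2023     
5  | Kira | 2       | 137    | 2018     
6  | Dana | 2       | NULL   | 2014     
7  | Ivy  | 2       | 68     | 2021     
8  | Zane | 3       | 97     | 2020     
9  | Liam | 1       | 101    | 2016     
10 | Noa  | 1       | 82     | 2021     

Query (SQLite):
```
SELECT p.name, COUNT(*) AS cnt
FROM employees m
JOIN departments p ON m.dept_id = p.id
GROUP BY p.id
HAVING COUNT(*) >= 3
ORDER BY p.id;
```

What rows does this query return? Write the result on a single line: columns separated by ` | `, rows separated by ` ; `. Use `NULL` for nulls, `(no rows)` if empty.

Join each employees row to its departments via dept_id.
Group joined rows by departments.id; compute COUNT(*) per group.
HAVING: keep groups with count ≥ 3.
  1: ids {4, 9, 10} → COUNT(*)=3
  2: ids {1, 3, 5, 6, 7} → COUNT(*)=5
  3: ids {2, 8} → COUNT(*)=2

Design | 3 ; Legal | 5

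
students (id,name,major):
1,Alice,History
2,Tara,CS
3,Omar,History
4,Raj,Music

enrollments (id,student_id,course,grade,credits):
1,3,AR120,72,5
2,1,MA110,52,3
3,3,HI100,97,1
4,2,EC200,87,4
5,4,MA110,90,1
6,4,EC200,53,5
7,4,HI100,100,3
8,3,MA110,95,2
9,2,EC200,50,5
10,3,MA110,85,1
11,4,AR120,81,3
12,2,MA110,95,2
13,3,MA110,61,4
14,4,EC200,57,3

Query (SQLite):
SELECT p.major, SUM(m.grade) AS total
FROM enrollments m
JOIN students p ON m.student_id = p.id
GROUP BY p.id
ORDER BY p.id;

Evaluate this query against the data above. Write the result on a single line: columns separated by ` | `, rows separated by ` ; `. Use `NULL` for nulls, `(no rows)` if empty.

Join each enrollments row to its students via student_id.
Group joined rows by students.id; compute SUM(m.grade) per group.
  1: ids {2} → SUM(m.grade)=52
  2: ids {4, 9, 12} → SUM(m.grade)=232
  3: ids {1, 3, 8, 10, 13} → SUM(m.grade)=410
  4: ids {5, 6, 7, 11, 14} → SUM(m.grade)=381

History | 52 ; CS | 232 ; History | 410 ; Music | 381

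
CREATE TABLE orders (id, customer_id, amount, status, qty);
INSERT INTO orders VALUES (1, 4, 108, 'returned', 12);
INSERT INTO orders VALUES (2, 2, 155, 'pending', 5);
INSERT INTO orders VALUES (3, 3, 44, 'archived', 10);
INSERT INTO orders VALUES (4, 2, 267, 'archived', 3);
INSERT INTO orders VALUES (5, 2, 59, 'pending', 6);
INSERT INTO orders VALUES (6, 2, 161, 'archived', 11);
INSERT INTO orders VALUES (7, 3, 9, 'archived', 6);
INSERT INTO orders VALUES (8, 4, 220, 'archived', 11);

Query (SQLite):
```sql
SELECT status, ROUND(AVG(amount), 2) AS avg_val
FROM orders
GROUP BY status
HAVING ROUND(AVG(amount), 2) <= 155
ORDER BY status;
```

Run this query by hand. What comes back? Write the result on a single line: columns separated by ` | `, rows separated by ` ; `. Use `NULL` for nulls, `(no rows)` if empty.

archived | 140.2 ; pending | 107 ; returned | 108

Partition orders by status; compute ROUND(AVG(amount), 2) within each group.
HAVING: keep groups where ROUND(AVG(amount), 2) <= 155.
  archived: ids {3, 4, 6, 7, 8} → ROUND(AVG(amount), 2)=140.2
  pending: ids {2, 5} → ROUND(AVG(amount), 2)=107
  returned: ids {1} → ROUND(AVG(amount), 2)=108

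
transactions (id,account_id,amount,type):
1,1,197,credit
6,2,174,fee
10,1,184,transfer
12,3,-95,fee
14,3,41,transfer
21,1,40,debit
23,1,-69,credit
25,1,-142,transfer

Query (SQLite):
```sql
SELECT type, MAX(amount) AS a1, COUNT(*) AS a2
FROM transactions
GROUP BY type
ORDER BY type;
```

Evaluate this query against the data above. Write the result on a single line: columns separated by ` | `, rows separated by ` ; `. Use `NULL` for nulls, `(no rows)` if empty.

Group transactions by type.
Per group compute: MAX(amount), COUNT(*).
  credit: ids {1, 23} → MAX(amount)=197, COUNT(*)=2
  debit: ids {21} → MAX(amount)=40, COUNT(*)=1
  fee: ids {6, 12} → MAX(amount)=174, COUNT(*)=2
  transfer: ids {10, 14, 25} → MAX(amount)=184, COUNT(*)=3

credit | 197 | 2 ; debit | 40 | 1 ; fee | 174 | 2 ; transfer | 184 | 3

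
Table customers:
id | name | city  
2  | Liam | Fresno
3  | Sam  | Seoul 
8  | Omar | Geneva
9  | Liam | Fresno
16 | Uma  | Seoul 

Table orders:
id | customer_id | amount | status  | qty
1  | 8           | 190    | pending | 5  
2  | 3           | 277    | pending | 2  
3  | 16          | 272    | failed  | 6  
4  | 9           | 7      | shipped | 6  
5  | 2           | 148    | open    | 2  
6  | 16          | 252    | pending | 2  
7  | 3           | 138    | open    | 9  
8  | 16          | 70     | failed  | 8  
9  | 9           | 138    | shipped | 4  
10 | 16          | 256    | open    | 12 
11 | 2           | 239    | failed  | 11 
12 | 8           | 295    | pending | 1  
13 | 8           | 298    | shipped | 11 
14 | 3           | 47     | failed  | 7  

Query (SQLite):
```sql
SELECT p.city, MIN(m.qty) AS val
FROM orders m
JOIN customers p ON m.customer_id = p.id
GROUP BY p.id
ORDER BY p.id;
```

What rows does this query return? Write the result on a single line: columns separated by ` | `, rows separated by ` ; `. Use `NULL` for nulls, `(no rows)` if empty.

Fresno | 2 ; Seoul | 2 ; Geneva | 1 ; Fresno | 4 ; Seoul | 2

Join each orders row to its customers via customer_id.
Group joined rows by customers.id; compute MIN(m.qty) per group.
  2: ids {5, 11} → MIN(m.qty)=2
  3: ids {2, 7, 14} → MIN(m.qty)=2
  8: ids {1, 12, 13} → MIN(m.qty)=1
  9: ids {4, 9} → MIN(m.qty)=4
  16: ids {3, 6, 8, 10} → MIN(m.qty)=2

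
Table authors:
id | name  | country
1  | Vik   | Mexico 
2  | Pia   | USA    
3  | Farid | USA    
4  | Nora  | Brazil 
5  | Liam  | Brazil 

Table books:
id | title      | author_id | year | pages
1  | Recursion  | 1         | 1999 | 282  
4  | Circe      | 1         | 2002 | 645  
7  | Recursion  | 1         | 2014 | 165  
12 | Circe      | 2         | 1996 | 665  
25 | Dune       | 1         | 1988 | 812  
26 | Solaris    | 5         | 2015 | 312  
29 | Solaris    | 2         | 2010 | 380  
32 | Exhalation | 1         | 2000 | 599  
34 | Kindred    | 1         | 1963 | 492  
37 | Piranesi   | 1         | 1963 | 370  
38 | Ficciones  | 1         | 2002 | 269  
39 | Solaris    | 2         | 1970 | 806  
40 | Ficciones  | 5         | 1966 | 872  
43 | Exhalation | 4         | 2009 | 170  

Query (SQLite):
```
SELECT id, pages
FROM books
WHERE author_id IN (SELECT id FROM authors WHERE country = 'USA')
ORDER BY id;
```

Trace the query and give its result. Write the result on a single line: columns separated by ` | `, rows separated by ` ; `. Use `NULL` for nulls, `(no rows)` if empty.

12 | 665 ; 29 | 380 ; 39 | 806

Inner query: authors.id where country = 'USA'.
Outer: keep books rows whose author_id is in that set.
Inner query → {2, 3}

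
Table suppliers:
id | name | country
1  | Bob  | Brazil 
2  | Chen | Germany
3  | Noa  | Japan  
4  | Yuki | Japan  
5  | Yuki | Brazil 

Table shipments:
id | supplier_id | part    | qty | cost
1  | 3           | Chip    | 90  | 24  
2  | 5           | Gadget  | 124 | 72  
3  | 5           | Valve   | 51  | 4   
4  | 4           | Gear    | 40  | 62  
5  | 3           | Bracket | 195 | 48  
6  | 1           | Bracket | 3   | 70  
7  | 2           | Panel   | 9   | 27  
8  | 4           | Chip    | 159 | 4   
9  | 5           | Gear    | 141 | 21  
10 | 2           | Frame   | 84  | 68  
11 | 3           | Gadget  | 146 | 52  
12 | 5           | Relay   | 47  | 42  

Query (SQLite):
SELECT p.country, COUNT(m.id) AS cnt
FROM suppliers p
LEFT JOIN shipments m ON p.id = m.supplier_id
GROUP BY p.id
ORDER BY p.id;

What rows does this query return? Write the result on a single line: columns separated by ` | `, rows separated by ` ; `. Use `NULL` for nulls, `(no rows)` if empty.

Brazil | 1 ; Germany | 2 ; Japan | 3 ; Japan | 2 ; Brazil | 4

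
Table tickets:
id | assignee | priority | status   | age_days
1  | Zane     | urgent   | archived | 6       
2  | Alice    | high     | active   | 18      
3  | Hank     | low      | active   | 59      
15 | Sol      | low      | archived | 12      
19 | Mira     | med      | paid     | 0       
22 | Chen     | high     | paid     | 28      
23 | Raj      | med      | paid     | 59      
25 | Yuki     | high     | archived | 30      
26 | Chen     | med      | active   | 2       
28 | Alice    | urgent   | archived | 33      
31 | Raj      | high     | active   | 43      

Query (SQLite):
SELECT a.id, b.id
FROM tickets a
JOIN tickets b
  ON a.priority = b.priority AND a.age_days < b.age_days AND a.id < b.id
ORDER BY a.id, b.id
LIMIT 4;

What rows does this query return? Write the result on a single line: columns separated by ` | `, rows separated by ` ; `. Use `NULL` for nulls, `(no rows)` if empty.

1 | 28 ; 2 | 22 ; 2 | 25 ; 2 | 31

Pairs (a,b) with same priority, a.age_days < b.age_days, a.id < b.id.
priority groups: high:{2,22,25,31} low:{3,15} med:{19,23,26} urgent:{1,28}
Ordered by (a.id, b.id); first 4.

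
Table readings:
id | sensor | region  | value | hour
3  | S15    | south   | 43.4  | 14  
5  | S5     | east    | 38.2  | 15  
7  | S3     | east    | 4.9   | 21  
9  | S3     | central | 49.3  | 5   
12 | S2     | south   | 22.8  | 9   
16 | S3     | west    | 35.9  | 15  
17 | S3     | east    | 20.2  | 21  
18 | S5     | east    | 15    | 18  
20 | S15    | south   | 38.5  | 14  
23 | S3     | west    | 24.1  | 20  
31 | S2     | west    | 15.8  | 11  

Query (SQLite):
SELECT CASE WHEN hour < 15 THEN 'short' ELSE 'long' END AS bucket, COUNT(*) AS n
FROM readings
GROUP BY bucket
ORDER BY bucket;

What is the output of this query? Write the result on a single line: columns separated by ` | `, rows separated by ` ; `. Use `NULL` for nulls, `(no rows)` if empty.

long | 6 ; short | 5

Bucket rows by hour < 15 → 'short' else 'long'; count each bucket.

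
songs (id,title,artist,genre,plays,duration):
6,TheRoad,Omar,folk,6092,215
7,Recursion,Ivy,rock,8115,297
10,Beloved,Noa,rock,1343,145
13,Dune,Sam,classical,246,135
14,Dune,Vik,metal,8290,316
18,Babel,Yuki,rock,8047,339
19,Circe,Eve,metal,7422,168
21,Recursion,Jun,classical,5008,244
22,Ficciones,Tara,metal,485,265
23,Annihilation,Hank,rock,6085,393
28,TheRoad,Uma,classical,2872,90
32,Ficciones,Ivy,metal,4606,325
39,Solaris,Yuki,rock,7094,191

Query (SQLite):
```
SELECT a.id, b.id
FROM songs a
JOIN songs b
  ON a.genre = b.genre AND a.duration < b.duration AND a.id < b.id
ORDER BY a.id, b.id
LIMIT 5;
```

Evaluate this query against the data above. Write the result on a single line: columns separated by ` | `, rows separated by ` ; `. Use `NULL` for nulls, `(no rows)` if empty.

7 | 18 ; 7 | 23 ; 10 | 18 ; 10 | 23 ; 10 | 39

Pairs (a,b) with same genre, a.duration < b.duration, a.id < b.id.
genre groups: classical:{13,21,28} folk:{6} metal:{14,19,22,32} rock:{7,10,18,23,39}
Ordered by (a.id, b.id); first 5.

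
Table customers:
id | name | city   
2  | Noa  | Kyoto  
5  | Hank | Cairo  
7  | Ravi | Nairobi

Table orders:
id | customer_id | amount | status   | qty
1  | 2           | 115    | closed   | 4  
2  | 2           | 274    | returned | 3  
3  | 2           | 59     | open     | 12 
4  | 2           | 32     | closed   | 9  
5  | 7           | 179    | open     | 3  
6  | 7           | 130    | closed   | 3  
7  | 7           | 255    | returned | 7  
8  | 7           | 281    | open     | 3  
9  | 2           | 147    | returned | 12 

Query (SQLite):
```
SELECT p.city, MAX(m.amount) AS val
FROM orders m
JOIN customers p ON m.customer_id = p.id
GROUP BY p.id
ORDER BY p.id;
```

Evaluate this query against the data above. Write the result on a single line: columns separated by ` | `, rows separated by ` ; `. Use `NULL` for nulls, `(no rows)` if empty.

Kyoto | 274 ; Nairobi | 281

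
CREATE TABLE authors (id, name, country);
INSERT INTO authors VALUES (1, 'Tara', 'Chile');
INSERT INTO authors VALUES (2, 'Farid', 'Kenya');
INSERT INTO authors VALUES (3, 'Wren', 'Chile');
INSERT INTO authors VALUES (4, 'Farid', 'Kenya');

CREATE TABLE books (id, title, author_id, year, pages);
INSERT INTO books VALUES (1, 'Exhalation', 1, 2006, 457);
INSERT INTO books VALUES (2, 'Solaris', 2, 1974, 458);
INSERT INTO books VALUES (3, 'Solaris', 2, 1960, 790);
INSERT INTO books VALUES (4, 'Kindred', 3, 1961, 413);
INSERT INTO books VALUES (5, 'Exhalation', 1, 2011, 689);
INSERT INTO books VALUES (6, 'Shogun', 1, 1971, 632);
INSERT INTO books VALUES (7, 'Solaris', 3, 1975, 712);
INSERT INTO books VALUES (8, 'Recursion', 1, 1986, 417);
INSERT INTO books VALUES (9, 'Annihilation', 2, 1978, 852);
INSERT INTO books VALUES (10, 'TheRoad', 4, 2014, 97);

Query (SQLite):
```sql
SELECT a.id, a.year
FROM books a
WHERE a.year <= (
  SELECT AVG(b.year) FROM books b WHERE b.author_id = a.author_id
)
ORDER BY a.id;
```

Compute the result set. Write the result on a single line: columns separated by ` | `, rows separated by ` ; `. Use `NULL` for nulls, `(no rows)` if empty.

3 | 1960 ; 4 | 1961 ; 6 | 1971 ; 8 | 1986 ; 10 | 2014

For each books row a, compute AVG(year) over rows sharing a.author_id.
Keep row a if a.year <= that per-group AVG.
  author_id=1: AVG(year) = 1993.5
  author_id=2: AVG(year) = 1970.666667
  author_id=3: AVG(year) = 1968.0
  author_id=4: AVG(year) = 2014.0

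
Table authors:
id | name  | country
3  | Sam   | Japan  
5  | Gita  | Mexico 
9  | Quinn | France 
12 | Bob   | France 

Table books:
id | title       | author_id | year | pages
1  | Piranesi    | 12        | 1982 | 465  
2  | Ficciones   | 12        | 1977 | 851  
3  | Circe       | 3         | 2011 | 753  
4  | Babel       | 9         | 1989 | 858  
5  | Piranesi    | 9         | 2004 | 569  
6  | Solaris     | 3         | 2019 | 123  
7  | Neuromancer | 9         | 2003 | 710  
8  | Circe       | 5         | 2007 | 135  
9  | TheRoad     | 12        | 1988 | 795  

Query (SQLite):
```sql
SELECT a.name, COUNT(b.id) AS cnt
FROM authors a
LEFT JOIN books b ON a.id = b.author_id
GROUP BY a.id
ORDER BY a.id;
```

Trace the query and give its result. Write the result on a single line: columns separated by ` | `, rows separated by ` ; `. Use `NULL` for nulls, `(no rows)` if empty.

Sam | 2 ; Gita | 1 ; Quinn | 3 ; Bob | 3

LEFT JOIN keeps every authors row; unmatched ones get NULL for books columns.
Group by authors.id and compute COUNT(b.id). COUNT(col) of an all-NULL group is 0.
  3: ids {3, 6} → COUNT(b.id)=2
  5: ids {8} → COUNT(b.id)=1
  9: ids {4, 5, 7} → COUNT(b.id)=3
  12: ids {1, 2, 9} → COUNT(b.id)=3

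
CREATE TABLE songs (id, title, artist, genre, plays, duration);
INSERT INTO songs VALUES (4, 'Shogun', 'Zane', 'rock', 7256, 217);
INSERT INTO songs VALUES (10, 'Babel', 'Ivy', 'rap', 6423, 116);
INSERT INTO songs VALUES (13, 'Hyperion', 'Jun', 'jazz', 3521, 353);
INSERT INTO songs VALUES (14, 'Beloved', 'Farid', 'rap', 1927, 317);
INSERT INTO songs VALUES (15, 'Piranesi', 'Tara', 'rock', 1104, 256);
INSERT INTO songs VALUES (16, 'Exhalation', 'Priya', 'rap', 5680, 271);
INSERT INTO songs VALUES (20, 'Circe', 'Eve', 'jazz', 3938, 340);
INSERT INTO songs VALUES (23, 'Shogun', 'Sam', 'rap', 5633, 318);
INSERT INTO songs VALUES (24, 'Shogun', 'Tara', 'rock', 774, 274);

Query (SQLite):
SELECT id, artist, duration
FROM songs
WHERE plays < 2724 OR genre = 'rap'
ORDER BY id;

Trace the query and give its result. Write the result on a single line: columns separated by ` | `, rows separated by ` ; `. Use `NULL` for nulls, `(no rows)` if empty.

plays < 2724: ids {14, 15, 24}
genre = 'rap': ids {10, 14, 16, 23}
Combine with OR.

10 | Ivy | 116 ; 14 | Farid | 317 ; 15 | Tara | 256 ; 16 | Priya | 271 ; 23 | Sam | 318 ; 24 | Tara | 274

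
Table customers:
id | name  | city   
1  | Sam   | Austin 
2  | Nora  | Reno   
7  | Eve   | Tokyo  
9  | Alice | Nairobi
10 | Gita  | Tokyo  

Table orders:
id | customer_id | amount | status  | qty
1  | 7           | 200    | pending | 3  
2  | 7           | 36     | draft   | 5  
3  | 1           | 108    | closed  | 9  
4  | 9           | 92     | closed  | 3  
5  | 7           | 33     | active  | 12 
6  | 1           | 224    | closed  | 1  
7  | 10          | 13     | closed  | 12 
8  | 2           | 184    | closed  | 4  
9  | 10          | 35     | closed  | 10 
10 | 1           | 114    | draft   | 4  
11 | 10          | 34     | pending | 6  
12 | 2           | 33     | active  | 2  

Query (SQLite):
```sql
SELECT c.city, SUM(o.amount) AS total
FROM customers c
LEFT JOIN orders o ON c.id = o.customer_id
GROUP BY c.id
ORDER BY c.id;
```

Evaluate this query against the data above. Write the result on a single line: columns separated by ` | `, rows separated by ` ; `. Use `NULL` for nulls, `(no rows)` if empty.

Austin | 446 ; Reno | 217 ; Tokyo | 269 ; Nairobi | 92 ; Tokyo | 82

LEFT JOIN keeps every customers row; unmatched ones get NULL for orders columns.
Group by customers.id and compute SUM(o.amount). SUM over an all-NULL group is NULL.
  1: ids {3, 6, 10} → SUM(o.amount)=446
  2: ids {8, 12} → SUM(o.amount)=217
  7: ids {1, 2, 5} → SUM(o.amount)=269
  9: ids {4} → SUM(o.amount)=92
  10: ids {7, 9, 11} → SUM(o.amount)=82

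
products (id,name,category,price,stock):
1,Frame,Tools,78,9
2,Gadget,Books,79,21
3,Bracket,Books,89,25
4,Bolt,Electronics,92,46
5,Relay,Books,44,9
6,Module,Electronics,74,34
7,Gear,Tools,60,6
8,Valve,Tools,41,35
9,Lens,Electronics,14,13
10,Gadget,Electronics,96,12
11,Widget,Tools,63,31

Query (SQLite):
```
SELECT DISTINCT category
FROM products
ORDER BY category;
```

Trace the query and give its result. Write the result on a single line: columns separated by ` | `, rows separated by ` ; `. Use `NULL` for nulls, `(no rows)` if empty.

Collect distinct category values from products.

Books ; Electronics ; Tools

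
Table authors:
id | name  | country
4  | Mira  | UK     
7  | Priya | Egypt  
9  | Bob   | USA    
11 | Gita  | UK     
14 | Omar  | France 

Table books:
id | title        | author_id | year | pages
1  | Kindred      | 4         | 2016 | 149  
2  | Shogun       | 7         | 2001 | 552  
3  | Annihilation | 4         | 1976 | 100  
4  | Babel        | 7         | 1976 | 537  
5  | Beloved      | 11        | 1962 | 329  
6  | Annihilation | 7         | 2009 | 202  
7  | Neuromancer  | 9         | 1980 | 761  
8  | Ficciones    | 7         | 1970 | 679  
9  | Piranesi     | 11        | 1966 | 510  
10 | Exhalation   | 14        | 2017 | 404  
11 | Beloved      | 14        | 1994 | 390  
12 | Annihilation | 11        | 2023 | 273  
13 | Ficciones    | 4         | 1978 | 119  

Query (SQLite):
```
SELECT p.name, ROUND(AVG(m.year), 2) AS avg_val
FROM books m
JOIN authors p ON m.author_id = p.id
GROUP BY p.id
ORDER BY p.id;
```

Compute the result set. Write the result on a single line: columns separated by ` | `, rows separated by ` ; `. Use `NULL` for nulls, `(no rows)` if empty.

Mira | 1990 ; Priya | 1989 ; Bob | 1980 ; Gita | 1983.67 ; Omar | 2005.5

Join each books row to its authors via author_id.
Group joined rows by authors.id; compute ROUND(AVG(m.year), 2) per group.
  4: ids {1, 3, 13} → ROUND(AVG(m.year), 2)=1990
  7: ids {2, 4, 6, 8} → ROUND(AVG(m.year), 2)=1989
  9: ids {7} → ROUND(AVG(m.year), 2)=1980
  11: ids {5, 9, 12} → ROUND(AVG(m.year), 2)=1983.67
  14: ids {10, 11} → ROUND(AVG(m.year), 2)=2005.5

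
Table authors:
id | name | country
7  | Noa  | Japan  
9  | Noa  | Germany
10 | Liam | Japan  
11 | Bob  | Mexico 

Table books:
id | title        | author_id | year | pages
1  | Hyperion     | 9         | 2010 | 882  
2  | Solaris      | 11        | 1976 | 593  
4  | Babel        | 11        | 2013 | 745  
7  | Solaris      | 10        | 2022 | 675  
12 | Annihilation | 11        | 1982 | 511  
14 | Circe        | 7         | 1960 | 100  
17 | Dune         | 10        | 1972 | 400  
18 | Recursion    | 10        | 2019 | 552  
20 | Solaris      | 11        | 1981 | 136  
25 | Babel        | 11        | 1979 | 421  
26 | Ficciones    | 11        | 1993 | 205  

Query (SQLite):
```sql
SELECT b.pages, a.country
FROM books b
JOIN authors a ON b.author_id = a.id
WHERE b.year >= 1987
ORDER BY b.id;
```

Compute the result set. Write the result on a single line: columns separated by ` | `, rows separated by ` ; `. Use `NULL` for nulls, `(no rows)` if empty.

Each books row matches the authors row where author_id = authors.id.
Then keep rows with b.year >= 1987.

882 | Germany ; 745 | Mexico ; 675 | Japan ; 552 | Japan ; 205 | Mexico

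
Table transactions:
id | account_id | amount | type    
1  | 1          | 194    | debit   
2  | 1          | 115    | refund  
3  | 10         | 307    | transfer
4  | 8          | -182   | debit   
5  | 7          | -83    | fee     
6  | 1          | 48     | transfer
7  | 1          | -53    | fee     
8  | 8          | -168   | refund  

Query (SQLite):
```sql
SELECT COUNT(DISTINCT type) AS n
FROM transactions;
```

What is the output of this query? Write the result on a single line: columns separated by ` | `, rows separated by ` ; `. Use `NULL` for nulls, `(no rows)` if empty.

4

Count distinct non-NULL type values.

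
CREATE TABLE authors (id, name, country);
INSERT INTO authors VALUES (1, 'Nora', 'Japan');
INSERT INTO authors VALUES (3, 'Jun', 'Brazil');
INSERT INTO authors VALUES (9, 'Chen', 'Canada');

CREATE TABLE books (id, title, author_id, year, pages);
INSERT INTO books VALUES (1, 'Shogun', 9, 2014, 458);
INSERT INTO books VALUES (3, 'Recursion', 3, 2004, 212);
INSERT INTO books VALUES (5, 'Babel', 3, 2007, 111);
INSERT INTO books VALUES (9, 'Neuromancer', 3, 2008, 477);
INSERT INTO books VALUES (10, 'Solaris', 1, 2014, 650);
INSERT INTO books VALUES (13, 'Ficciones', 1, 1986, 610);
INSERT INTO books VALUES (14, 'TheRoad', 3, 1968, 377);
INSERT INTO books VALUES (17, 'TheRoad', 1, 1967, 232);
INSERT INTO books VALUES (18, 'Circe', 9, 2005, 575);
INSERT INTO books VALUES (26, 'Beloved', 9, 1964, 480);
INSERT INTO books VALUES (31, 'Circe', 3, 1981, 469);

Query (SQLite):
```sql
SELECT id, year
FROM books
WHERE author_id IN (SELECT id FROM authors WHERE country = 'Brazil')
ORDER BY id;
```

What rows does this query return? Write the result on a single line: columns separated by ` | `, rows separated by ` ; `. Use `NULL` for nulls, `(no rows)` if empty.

3 | 2004 ; 5 | 2007 ; 9 | 2008 ; 14 | 1968 ; 31 | 1981

Inner query: authors.id where country = 'Brazil'.
Outer: keep books rows whose author_id is in that set.
Inner query → {3}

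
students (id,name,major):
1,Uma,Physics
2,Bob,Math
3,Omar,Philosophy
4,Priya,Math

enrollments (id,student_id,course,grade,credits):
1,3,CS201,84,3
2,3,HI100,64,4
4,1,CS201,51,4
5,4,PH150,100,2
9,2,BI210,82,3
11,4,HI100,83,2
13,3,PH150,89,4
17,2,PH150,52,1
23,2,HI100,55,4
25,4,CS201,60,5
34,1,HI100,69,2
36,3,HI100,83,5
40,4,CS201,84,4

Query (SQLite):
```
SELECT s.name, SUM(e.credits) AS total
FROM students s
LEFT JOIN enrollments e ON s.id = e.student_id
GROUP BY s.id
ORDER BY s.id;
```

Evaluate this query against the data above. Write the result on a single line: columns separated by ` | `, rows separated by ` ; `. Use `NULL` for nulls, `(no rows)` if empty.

Uma | 6 ; Bob | 8 ; Omar | 16 ; Priya | 13

LEFT JOIN keeps every students row; unmatched ones get NULL for enrollments columns.
Group by students.id and compute SUM(e.credits). SUM over an all-NULL group is NULL.
  1: ids {4, 34} → SUM(e.credits)=6
  2: ids {9, 17, 23} → SUM(e.credits)=8
  3: ids {1, 2, 13, 36} → SUM(e.credits)=16
  4: ids {5, 11, 25, 40} → SUM(e.credits)=13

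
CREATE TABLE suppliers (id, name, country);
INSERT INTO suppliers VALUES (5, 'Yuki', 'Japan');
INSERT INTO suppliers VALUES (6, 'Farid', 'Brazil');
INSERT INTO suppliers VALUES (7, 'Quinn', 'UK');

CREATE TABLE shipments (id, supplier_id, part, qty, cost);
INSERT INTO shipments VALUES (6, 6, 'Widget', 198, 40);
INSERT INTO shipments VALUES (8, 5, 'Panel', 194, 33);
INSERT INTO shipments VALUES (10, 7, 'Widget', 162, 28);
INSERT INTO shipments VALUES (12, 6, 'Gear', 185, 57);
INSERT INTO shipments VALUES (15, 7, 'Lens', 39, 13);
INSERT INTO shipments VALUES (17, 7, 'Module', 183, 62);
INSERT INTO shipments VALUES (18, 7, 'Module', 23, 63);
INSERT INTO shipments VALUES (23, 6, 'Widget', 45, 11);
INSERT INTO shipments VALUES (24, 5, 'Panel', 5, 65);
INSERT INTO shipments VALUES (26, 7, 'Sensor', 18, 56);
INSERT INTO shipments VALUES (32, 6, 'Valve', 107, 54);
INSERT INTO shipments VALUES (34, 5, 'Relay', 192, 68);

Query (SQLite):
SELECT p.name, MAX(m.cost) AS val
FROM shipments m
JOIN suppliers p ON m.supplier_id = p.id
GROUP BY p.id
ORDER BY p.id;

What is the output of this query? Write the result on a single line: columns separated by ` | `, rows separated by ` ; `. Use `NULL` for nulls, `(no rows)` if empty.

Yuki | 68 ; Farid | 57 ; Quinn | 63

Join each shipments row to its suppliers via supplier_id.
Group joined rows by suppliers.id; compute MAX(m.cost) per group.
  5: ids {8, 24, 34} → MAX(m.cost)=68
  6: ids {6, 12, 23, 32} → MAX(m.cost)=57
  7: ids {10, 15, 17, 18, 26} → MAX(m.cost)=63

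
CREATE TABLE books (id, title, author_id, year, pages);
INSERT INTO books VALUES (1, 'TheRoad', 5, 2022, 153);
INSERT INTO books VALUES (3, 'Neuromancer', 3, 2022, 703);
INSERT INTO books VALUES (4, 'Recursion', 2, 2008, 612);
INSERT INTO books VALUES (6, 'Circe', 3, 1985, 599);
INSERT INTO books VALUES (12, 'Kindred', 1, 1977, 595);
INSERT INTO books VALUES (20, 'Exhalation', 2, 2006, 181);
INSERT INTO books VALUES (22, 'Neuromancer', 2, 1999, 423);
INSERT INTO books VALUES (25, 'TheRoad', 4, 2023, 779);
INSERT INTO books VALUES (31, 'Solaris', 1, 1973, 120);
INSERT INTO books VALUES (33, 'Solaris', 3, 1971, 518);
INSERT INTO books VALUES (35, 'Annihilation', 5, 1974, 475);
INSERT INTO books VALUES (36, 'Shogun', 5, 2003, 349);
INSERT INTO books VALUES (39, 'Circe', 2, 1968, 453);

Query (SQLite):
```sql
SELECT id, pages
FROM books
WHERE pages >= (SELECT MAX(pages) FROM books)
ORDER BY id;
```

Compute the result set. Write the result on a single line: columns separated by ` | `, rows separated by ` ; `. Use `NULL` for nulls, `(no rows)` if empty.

Scalar subquery: MAX(pages) over all books rows = 779.
Keep rows where pages >= that value.

25 | 779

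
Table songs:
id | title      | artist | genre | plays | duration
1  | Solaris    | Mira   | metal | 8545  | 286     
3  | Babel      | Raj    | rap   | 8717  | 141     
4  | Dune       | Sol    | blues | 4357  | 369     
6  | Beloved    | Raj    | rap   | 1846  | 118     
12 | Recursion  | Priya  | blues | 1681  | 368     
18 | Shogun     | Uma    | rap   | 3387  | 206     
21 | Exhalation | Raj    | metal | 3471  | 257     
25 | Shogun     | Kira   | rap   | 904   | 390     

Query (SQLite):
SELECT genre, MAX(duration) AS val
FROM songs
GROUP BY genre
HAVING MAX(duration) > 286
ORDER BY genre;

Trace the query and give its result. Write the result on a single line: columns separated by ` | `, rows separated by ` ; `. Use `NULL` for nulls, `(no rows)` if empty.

blues | 369 ; rap | 390

Partition songs by genre; compute MAX(duration) within each group.
HAVING: keep groups where MAX(duration) > 286.
  blues: ids {4, 12} → MAX(duration)=369
  metal: ids {1, 21} → MAX(duration)=286
  rap: ids {3, 6, 18, 25} → MAX(duration)=390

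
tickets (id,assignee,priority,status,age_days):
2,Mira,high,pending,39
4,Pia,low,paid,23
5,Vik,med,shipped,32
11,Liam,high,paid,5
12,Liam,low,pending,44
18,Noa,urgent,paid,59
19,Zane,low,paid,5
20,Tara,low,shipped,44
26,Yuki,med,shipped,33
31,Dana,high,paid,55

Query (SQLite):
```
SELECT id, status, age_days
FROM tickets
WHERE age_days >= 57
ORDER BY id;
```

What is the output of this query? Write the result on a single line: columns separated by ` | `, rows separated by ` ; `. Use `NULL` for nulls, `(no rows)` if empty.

age_days >= 57: ids {18}

18 | paid | 59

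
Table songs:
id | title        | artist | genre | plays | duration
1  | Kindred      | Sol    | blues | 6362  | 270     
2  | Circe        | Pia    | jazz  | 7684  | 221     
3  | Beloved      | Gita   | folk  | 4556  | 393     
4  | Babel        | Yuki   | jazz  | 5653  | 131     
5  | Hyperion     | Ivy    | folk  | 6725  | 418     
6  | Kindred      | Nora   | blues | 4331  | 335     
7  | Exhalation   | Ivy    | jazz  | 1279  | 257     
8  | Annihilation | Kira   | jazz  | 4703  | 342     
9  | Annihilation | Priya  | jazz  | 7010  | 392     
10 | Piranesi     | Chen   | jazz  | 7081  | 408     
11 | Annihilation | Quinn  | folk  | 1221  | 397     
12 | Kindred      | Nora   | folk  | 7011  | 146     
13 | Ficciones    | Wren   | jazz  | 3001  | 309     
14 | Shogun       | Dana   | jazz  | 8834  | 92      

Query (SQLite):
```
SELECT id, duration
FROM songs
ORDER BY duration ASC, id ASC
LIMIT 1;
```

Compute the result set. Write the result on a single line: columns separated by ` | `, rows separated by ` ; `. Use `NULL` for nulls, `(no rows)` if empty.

14 | 92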